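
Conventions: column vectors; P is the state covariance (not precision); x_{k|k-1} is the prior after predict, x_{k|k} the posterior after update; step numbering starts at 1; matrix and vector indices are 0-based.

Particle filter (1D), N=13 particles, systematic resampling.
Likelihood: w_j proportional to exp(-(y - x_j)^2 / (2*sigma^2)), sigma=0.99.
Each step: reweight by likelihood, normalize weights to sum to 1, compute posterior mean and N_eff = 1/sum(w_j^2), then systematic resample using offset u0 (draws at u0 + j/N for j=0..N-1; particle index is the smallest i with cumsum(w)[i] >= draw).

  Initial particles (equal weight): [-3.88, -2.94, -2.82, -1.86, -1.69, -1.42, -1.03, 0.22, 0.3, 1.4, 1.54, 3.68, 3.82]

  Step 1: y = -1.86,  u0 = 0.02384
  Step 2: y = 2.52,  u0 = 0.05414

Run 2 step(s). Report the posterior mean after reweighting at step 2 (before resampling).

step 1: w=[0.0244, 0.1080, 0.1224, 0.1959, 0.1930, 0.1774, 0.1378, 0.0215, 0.0181, 0.0009, 0.0005, 0.0000, 0.0000]  mean=-1.8296  Neff=6.4886  idx=[0, 1, 2, 2, 3, 3, 4, 4, 4, 5, 5, 6, 6]
step 2: w=[0.0000, 0.0001, 0.0001, 0.0001, 0.0127, 0.0127, 0.0268, 0.0268, 0.0268, 0.0822, 0.0822, 0.3648, 0.3648]  mean=-1.1687  Neff=3.5438  idx=[7, 9, 10, 11, 11, 11, 11, 11, 12, 12, 12, 12, 12]

post_mean = -1.1687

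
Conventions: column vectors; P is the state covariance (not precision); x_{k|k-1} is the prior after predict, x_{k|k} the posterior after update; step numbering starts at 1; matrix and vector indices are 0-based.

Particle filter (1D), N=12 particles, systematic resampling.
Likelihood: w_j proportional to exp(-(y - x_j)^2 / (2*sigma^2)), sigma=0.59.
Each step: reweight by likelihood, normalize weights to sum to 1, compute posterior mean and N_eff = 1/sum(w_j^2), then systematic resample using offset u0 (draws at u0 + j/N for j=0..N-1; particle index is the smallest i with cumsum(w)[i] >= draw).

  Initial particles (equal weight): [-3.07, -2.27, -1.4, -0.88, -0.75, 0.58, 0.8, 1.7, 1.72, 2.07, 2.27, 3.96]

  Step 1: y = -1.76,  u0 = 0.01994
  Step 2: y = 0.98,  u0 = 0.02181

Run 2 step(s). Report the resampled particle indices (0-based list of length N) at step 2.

step 1: w=[0.0393, 0.3181, 0.3837, 0.1520, 0.1068, 0.0002, 0.0000, 0.0000, 0.0000, 0.0000, 0.0000, 0.0000]  mean=-1.5935  Neff=3.5159  idx=[0, 1, 1, 1, 1, 2, 2, 2, 2, 3, 3, 4]
step 2: w=[0.0000, 0.0000, 0.0000, 0.0000, 0.0000, 0.0102, 0.0102, 0.0102, 0.0102, 0.2425, 0.2425, 0.4741]  mean=-0.8397  Neff=2.9172  idx=[7, 9, 9, 9, 10, 10, 10, 11, 11, 11, 11, 11]

resampled_idx = [7, 9, 9, 9, 10, 10, 10, 11, 11, 11, 11, 11]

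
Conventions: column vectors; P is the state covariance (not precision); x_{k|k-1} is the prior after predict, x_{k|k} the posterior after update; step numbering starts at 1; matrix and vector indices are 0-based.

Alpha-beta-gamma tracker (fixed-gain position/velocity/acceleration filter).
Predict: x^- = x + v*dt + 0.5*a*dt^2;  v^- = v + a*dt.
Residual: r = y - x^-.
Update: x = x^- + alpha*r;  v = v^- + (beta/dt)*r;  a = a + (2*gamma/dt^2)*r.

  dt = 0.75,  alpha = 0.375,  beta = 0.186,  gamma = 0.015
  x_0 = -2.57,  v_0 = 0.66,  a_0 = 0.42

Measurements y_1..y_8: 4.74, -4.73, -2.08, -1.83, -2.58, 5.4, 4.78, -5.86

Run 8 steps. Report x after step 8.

step 1: x_pred=-1.9569  r=6.6969  x^+=0.5545  v^+=2.6358  a^+=0.7772
step 2: x_pred=2.7499  r=-7.4799  x^+=-0.0551  v^+=1.3637  a^+=0.3782
step 3: x_pred=1.0741  r=-3.1541  x^+=-0.1087  v^+=0.8652  a^+=0.2100
step 4: x_pred=0.5992  r=-2.4292  x^+=-0.3117  v^+=0.4202  a^+=0.0805
step 5: x_pred=0.0261  r=-2.6061  x^+=-0.9512  v^+=-0.1657  a^+=-0.0585
step 6: x_pred=-1.0920  r=6.4920  x^+=1.3425  v^+=1.4004  a^+=0.2877
step 7: x_pred=2.4737  r=2.3063  x^+=3.3386  v^+=2.1881  a^+=0.4107
step 8: x_pred=5.0952  r=-10.9552  x^+=0.9870  v^+=-0.2207  a^+=-0.1736

x_post = 0.9870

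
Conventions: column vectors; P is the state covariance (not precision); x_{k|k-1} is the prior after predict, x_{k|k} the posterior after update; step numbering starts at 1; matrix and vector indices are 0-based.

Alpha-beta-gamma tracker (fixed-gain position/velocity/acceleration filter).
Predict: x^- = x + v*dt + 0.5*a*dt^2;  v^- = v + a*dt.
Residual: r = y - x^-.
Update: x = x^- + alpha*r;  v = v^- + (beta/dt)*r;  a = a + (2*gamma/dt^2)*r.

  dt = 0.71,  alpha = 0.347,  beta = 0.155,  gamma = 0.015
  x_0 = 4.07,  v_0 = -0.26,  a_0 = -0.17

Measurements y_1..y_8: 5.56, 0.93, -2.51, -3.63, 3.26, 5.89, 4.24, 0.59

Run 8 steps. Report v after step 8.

v_post = 0.8821

step 1: x_pred=3.8426  r=1.7174  x^+=4.4385  v^+=-0.0058  a^+=-0.0678
step 2: x_pred=4.4173  r=-3.4873  x^+=3.2072  v^+=-0.8152  a^+=-0.2753
step 3: x_pred=2.5590  r=-5.0690  x^+=0.8001  v^+=-2.1173  a^+=-0.5770
step 4: x_pred=-0.8487  r=-2.7813  x^+=-1.8138  v^+=-3.1342  a^+=-0.7425
step 5: x_pred=-4.2262  r=7.4862  x^+=-1.6285  v^+=-2.0271  a^+=-0.2970
step 6: x_pred=-3.1426  r=9.0326  x^+=-0.0083  v^+=-0.2660  a^+=0.2405
step 7: x_pred=-0.1365  r=4.3765  x^+=1.3821  v^+=0.8602  a^+=0.5010
step 8: x_pred=2.1191  r=-1.5291  x^+=1.5885  v^+=0.8821  a^+=0.4100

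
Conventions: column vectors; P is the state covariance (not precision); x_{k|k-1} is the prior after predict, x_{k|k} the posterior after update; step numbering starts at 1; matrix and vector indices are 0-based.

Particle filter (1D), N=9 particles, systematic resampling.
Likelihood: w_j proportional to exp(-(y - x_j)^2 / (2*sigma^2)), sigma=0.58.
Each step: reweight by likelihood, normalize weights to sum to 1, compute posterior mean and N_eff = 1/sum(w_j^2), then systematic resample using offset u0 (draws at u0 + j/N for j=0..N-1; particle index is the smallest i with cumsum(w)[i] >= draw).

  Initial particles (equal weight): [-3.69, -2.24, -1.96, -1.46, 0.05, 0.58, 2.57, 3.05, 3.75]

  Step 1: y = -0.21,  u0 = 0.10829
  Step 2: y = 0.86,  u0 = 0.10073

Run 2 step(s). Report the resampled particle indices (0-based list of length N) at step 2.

step 1: w=[0.0000, 0.0016, 0.0075, 0.0695, 0.6411, 0.2804, 0.0000, 0.0000, 0.0000]  mean=0.0751  Neff=2.0222  idx=[4, 4, 4, 4, 4, 4, 5, 5, 5]
step 2: w=[0.0765, 0.0765, 0.0765, 0.0765, 0.0765, 0.0765, 0.1804, 0.1804, 0.1804]  mean=0.3369  Neff=7.5340  idx=[1, 2, 4, 5, 6, 7, 7, 8, 8]

resampled_idx = [1, 2, 4, 5, 6, 7, 7, 8, 8]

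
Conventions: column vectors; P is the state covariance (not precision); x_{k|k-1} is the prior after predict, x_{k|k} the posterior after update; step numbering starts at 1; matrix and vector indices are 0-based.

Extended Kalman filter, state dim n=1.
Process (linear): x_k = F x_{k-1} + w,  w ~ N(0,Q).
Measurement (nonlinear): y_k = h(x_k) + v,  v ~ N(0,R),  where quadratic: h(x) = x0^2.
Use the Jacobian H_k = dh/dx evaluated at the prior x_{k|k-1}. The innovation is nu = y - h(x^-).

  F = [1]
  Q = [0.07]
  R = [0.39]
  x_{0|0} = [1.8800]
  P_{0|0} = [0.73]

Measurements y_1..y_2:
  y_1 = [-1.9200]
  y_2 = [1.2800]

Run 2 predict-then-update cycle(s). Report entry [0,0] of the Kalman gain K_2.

K[0,0] = 0.1931

step 1: x^-=[1.8800]  P^-=[0.8000]  H_jac=[3.7600]  S=[11.7001]  K=[0.2571]  nu=[-5.4544]  x^+=[0.4777]  P^+=[0.0267]
step 2: x^-=[0.4777]  P^-=[0.0967]  H_jac=[0.9554]  S=[0.4782]  K=[0.1931]  nu=[1.0518]  x^+=[0.6808]  P^+=[0.0788]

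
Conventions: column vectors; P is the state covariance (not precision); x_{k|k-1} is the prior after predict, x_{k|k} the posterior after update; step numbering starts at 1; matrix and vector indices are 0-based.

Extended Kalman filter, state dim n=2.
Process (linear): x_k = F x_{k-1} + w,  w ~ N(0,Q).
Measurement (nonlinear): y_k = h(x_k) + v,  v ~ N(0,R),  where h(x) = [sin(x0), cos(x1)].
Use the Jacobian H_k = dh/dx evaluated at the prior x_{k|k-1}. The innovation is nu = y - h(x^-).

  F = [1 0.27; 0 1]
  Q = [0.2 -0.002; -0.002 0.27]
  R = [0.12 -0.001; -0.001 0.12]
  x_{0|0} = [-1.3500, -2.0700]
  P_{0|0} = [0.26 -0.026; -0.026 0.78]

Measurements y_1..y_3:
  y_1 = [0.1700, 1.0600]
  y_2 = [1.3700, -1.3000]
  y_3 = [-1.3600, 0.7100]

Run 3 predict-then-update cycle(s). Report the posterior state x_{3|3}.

x_post = [-6.2173, -1.1949]

step 1: x^-=[-1.9089, -2.0700]  P^-=[0.5028 0.1826; 0.1826 1.0500]  H_jac=[-0.3317 0.0000; 0.0000 0.8780]  S=[0.1753 -0.0542; -0.0542 0.9294]  K=[-0.9145 0.1192; -0.0397 0.9896]  nu=[1.1134, 1.5387]  x^+=[-2.7437, -0.5914]  P^+=[0.3312 0.0173; 0.0173 0.1353]
step 2: x^-=[-2.9033, -0.5914]  P^-=[0.5504 0.0519; 0.0519 0.4053]  H_jac=[-0.9718 0.0000; 0.0000 0.5575]  S=[0.6398 -0.0291; -0.0291 0.2460]  K=[-0.8352 0.0188; -0.0372 0.9142]  nu=[1.6060, -2.1302]  x^+=[-4.2846, -2.5986]  P^+=[0.1032 0.0055; 0.0055 0.1968]
step 3: x^-=[-4.9862, -2.5986]  P^-=[0.3205 0.0567; 0.0567 0.4668]  H_jac=[0.2704 0.0000; 0.0000 0.5167]  S=[0.1434 0.0069; 0.0069 0.2446]  K=[0.5993 0.1028; 0.0594 0.9843]  nu=[-2.3227, 1.5662]  x^+=[-6.2173, -1.1949]  P^+=[0.2655 0.0227; 0.0227 0.2285]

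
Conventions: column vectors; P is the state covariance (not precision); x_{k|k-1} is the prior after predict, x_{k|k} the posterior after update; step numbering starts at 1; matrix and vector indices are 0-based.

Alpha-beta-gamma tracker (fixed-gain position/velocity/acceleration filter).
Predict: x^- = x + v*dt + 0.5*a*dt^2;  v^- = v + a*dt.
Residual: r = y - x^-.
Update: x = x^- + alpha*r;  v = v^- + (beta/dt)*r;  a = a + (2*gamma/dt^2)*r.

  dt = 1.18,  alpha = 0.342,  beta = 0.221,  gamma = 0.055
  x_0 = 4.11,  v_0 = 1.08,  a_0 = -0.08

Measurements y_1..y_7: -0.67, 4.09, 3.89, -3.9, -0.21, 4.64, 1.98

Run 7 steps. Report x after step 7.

x_post = -1.4731

step 1: x_pred=5.3287  r=-5.9987  x^+=3.2771  v^+=-0.1379  a^+=-0.5539
step 2: x_pred=2.7288  r=1.3612  x^+=3.1943  v^+=-0.5366  a^+=-0.4464
step 3: x_pred=2.2504  r=1.6396  x^+=2.8112  v^+=-0.7562  a^+=-0.3168
step 4: x_pred=1.6983  r=-5.5983  x^+=-0.2163  v^+=-2.1786  a^+=-0.7591
step 5: x_pred=-3.3155  r=3.1055  x^+=-2.2534  v^+=-2.4927  a^+=-0.5138
step 6: x_pred=-5.5525  r=10.1925  x^+=-2.0667  v^+=-1.1900  a^+=0.2914
step 7: x_pred=-3.2679  r=5.2479  x^+=-1.4731  v^+=0.1368  a^+=0.7060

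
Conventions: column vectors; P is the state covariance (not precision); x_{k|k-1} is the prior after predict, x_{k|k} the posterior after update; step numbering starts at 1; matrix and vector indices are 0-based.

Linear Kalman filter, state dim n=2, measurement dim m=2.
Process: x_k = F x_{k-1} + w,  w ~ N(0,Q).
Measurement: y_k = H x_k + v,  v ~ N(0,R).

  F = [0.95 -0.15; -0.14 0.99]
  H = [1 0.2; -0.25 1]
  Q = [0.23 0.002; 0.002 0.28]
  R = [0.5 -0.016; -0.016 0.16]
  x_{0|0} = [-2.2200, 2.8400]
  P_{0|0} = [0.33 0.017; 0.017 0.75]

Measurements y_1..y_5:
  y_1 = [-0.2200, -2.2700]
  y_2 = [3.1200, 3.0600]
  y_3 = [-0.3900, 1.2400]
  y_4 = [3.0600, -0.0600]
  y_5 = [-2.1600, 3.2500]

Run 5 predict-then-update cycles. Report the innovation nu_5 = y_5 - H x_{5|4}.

step 1: x^-=[-2.5350, 3.1224]  P^-=[0.5399 -0.1369; -0.1369 1.0168]  S=[1.0258 -0.0777; -0.0777 1.2790]  K=[0.4857 -0.1831; 0.1276 0.8295]  nu=[1.6905, -6.0261]  x^+=[-0.6106, -1.6607]  P^+=[0.2412 0.0232; 0.0232 0.1365]
step 2: x^-=[-0.3310, -1.5586]  P^-=[0.4441 -0.0280; -0.0280 0.4121]  S=[0.9494 -0.0712; -0.0712 0.6138]  K=[0.4488 -0.1744; 0.1095 0.6954]  nu=[3.7627, 4.5358]  x^+=[0.5665, 2.0076]  P^+=[0.2231 0.0207; 0.0207 0.1147]
step 3: x^-=[0.2370, 1.9082]  P^-=[0.4280 -0.0248; -0.0248 0.3910]  S=[0.9337 -0.0684; -0.0684 0.5902]  K=[0.4404 -0.1723; 0.1074 0.6855]  nu=[-1.0087, -0.6090]  x^+=[-0.1023, 1.3825]  P^+=[0.2190 0.0201; 0.0201 0.1130]
step 4: x^-=[-0.3046, 1.3830]  P^-=[0.4244 -0.0246; -0.0246 0.3895]  S=[0.9302 -0.0675; -0.0675 0.5883]  K=[0.4385 -0.1718; 0.1071 0.6848]  nu=[3.0880, -1.5191]  x^+=[1.3105, 0.6733]  P^+=[0.2180 0.0200; 0.0200 0.1129]
step 5: x^-=[1.1440, 0.4831]  P^-=[0.4236 -0.0245; -0.0245 0.3893]  S=[0.9294 -0.0673; -0.0673 0.5881]  K=[0.4381 -0.1716; 0.1070 0.6847]  nu=[-3.4006, 3.0529]  x^+=[-0.8697, 2.2096]  P^+=[0.2178 0.0200; 0.0200 0.1128]

innov = [-3.4006, 3.0529]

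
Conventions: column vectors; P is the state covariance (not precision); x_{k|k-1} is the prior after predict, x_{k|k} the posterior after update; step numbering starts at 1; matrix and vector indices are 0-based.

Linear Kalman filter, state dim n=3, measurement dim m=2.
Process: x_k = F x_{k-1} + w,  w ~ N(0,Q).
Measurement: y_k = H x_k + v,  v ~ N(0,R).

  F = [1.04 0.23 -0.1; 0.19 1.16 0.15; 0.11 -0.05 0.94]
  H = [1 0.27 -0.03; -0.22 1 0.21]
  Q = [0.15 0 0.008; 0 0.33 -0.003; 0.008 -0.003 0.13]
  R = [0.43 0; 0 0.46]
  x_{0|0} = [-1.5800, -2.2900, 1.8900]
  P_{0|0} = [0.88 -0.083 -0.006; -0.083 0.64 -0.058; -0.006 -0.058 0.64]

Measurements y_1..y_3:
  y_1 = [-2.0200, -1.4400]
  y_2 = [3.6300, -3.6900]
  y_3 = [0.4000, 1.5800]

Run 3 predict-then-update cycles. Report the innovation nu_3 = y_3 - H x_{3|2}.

innov = [0.3513, 3.7608]

step 1: x^-=[-2.3589, -2.6731, 1.7173]  P^-=[1.1063 0.2352 0.0247; 0.2352 1.1802 -0.0053; 0.0247 -0.0053 0.7129]  S=[1.7486 0.2972; 0.2972 1.6172]  K=[0.6905 -0.1288; 0.2047 0.6595; -0.0139 0.0885]  nu=[1.1122, 0.3535]  x^+=[-1.6365, -2.2123, 1.7331]  P^+=[0.2987 -0.0022 0.0413; -0.0022 0.3233 -0.0973; 0.0413 -0.0973 0.7006]
step 2: x^-=[-2.3841, -2.6172, 1.5597]  P^-=[0.4921 0.1456 -0.0089; 0.1456 0.7591 -0.0143; -0.0089 -0.0143 0.7712]  S=[1.0575 0.2265; 0.2265 1.2077]  K=[0.5172 -0.0676; 0.2120 0.5598; -0.0631 0.1357]  nu=[6.7675, -1.9248]  x^+=[1.2463, -2.2597, 0.8717]  P^+=[0.2195 0.0130 0.0198; 0.0130 0.2794 -0.0904; 0.0198 -0.0904 0.7486]
step 3: x^-=[0.6893, -2.2537, 1.0695]  P^-=[0.4159 0.1330 -0.0417; 0.1330 0.7061 -0.0016; -0.0417 -0.0016 0.8073]  S=[0.9725 0.2101; 0.2101 1.1665]  K=[0.4785 -0.0581; 0.2160 0.5410; -0.1052 0.1708]  nu=[0.3513, 3.7608]  x^+=[0.6389, -0.1431, 1.6748]  P^+=[0.2010 0.0174 0.0003; 0.0174 0.2702 -0.0831; 0.0003 -0.0831 0.7701]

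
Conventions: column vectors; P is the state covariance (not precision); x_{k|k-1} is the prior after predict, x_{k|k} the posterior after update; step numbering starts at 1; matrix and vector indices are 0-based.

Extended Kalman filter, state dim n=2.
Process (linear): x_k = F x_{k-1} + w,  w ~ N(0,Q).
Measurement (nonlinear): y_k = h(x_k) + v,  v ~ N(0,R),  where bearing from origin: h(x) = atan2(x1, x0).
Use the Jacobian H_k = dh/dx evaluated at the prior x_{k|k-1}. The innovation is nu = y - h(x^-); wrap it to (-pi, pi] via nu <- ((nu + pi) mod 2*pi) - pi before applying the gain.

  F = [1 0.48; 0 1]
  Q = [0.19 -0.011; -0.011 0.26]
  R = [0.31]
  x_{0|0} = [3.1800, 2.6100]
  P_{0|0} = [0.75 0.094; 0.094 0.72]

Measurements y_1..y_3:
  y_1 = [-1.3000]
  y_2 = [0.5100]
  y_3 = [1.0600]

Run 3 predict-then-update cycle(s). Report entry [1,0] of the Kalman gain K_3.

step 1: x^-=[4.4328, 2.6100]  P^-=[1.1961 0.4286; 0.4286 0.9800]  H_jac=[-0.0986 0.1675]  S=[0.3350]  K=[-0.1379; 0.3639]  nu=[-1.8321]  x^+=[4.6854, 1.9433]  P^+=[1.1898 0.4454; 0.4454 0.9356]
step 2: x^-=[5.6182, 1.9433]  P^-=[2.0229 0.8835; 0.8835 1.1956]  H_jac=[-0.0550 0.1590]  S=[0.3309]  K=[0.0883; 0.4276]  nu=[0.1770]  x^+=[5.6338, 2.0190]  P^+=[2.0203 0.8710; 0.8710 1.1351]
step 3: x^-=[6.6029, 2.0190]  P^-=[3.3081 1.4049; 1.4049 1.3951]  H_jac=[-0.0423 0.1385]  S=[0.3262]  K=[0.1670; 0.4099]  nu=[0.7633]  x^+=[6.7304, 2.3319]  P^+=[3.2990 1.3826; 1.3826 1.3403]

K[1,0] = 0.4099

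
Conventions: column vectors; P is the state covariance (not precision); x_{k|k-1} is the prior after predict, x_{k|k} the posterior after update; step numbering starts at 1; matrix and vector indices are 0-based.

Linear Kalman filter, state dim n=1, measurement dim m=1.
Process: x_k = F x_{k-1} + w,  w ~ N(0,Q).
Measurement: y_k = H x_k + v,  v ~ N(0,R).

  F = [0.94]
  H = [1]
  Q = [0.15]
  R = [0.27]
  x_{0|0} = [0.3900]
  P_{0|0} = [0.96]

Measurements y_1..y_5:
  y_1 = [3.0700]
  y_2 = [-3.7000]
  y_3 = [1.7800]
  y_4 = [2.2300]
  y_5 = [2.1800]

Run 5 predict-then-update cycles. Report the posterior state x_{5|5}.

x_post = [1.7135]

step 1: x^-=[0.3666]  P^-=[0.9983]  S=[1.2683]  K=[0.7871]  nu=[2.7034]  x^+=[2.4945]  P^+=[0.2125]
step 2: x^-=[2.3448]  P^-=[0.3378]  S=[0.6078]  K=[0.5558]  nu=[-6.0448]  x^+=[-1.0147]  P^+=[0.1501]
step 3: x^-=[-0.9538]  P^-=[0.2826]  S=[0.5526]  K=[0.5114]  nu=[2.7338]  x^+=[0.4442]  P^+=[0.1381]
step 4: x^-=[0.4176]  P^-=[0.2720]  S=[0.5420]  K=[0.5018]  nu=[1.8124]  x^+=[1.3271]  P^+=[0.1355]
step 5: x^-=[1.2475]  P^-=[0.2697]  S=[0.5397]  K=[0.4997]  nu=[0.9325]  x^+=[1.7135]  P^+=[0.1349]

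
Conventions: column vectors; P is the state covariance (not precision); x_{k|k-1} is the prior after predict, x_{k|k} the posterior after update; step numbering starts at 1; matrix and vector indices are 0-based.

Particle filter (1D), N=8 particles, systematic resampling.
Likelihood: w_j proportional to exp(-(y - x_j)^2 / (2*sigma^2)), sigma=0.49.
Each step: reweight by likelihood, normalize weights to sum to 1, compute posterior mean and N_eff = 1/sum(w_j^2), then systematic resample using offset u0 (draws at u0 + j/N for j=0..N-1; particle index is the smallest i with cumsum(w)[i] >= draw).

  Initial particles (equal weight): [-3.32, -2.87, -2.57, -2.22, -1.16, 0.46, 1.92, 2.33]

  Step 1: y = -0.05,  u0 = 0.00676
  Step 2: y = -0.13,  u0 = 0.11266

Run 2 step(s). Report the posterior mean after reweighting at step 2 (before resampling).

step 1: w=[0.0000, 0.0000, 0.0000, 0.0001, 0.1166, 0.8828, 0.0005, 0.0000]  mean=0.2715  Neff=1.2611  idx=[4, 5, 5, 5, 5, 5, 5, 5]
step 2: w=[0.0314, 0.1384, 0.1384, 0.1384, 0.1384, 0.1384, 0.1384, 0.1384]  mean=0.4092  Neff=7.4063  idx=[1, 2, 3, 4, 5, 6, 7, 7]

post_mean = 0.4092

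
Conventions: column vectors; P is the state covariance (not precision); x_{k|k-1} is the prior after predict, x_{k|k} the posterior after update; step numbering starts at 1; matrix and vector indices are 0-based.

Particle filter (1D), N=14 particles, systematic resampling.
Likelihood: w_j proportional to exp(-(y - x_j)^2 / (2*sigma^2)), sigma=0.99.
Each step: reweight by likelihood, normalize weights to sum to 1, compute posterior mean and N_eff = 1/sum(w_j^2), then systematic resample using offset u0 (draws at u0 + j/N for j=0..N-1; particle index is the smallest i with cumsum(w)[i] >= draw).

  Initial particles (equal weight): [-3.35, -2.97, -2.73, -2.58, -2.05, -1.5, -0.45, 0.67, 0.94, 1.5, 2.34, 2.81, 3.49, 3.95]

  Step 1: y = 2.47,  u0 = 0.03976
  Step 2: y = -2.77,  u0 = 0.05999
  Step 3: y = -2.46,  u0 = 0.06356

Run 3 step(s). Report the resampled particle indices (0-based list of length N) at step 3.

resampled_idx = [0, 1, 2, 2, 3, 4, 5, 6, 6, 7, 8, 9, 11, 12]

step 1: w=[0.0000, 0.0000, 0.0000, 0.0000, 0.0000, 0.0001, 0.0032, 0.0482, 0.0762, 0.1556, 0.2494, 0.2371, 0.1479, 0.0823]  mean=2.4268  Neff=5.5738  idx=[7, 8, 9, 9, 10, 10, 10, 11, 11, 11, 11, 12, 12, 13]
step 2: w=[0.6886, 0.2572, 0.0263, 0.0263, 0.0005, 0.0005, 0.0005, 0.0000, 0.0000, 0.0000, 0.0000, 0.0000, 0.0000, 0.0000]  mean=0.7858  Neff=1.8460  idx=[0, 0, 0, 0, 0, 0, 0, 0, 0, 1, 1, 1, 1, 3]
step 3: w=[0.0937, 0.0937, 0.0937, 0.0937, 0.0937, 0.0937, 0.0937, 0.0937, 0.0937, 0.0381, 0.0381, 0.0381, 0.0381, 0.0047]  mean=0.7150  Neff=11.7954  idx=[0, 1, 2, 2, 3, 4, 5, 6, 6, 7, 8, 9, 11, 12]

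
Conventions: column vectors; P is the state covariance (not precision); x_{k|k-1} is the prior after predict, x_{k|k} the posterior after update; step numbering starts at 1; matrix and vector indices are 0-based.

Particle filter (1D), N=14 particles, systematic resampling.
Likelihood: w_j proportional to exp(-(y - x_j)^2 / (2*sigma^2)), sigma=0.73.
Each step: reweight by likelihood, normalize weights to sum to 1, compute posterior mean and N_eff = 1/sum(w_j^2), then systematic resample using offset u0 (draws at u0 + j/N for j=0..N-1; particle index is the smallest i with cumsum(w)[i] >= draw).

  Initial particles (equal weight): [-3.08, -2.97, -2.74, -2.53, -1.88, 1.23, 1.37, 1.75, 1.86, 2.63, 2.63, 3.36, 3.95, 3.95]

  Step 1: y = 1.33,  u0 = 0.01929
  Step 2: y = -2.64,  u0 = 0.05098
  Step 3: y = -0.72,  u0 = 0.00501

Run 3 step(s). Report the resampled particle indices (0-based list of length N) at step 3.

resampled_idx = [0, 0, 1, 2, 3, 4, 5, 6, 7, 8, 9, 10, 11, 12]

step 1: w=[0.0000, 0.0000, 0.0000, 0.0000, 0.0000, 0.2453, 0.2472, 0.2098, 0.1902, 0.0507, 0.0507, 0.0052, 0.0004, 0.0004]  mean=1.6487  Neff=4.8384  idx=[5, 5, 5, 5, 6, 6, 6, 7, 7, 7, 8, 8, 8, 10]
step 2: w=[0.1945, 0.1945, 0.1945, 0.1945, 0.0691, 0.0691, 0.0691, 0.0035, 0.0035, 0.0035, 0.0014, 0.0014, 0.0014, 0.0000]  mean=1.2670  Neff=6.0329  idx=[0, 0, 0, 1, 1, 2, 2, 2, 3, 3, 3, 4, 5, 6]
step 3: w=[0.0783, 0.0783, 0.0783, 0.0783, 0.0783, 0.0783, 0.0783, 0.0783, 0.0783, 0.0783, 0.0783, 0.0461, 0.0461, 0.0461]  mean=1.2494  Neff=13.5351  idx=[0, 0, 1, 2, 3, 4, 5, 6, 7, 8, 9, 10, 11, 12]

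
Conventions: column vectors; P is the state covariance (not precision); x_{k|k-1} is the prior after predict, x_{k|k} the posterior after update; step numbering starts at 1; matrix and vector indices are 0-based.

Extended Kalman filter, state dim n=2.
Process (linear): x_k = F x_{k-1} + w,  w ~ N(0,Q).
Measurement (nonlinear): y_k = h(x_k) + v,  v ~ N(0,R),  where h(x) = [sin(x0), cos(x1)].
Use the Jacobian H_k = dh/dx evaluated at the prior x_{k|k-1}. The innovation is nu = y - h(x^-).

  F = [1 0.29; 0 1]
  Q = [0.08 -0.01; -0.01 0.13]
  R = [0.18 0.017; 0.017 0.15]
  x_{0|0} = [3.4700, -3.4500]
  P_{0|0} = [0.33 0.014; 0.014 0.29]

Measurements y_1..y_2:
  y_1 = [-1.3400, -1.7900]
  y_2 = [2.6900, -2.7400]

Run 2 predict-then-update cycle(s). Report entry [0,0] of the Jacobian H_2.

H_jac[0,0] = -0.9992

step 1: x^-=[2.4695, -3.4500]  P^-=[0.4425 0.0881; 0.0881 0.4200]  H_jac=[-0.7825 0.0000; 0.0000 -0.3035]  S=[0.4510 0.0379; 0.0379 0.1887]  K=[-0.7689 0.0128; -0.0977 -0.6560]  nu=[-1.9626, -0.8372]  x^+=[3.9679, -2.7091]  P^+=[0.1766 0.0367; 0.0367 0.3296]
step 2: x^-=[3.1822, -2.7091]  P^-=[0.3056 0.1223; 0.1223 0.4596]  H_jac=[-0.9992 0.0000; 0.0000 0.4192]  S=[0.4851 -0.0342; -0.0342 0.2308]  K=[-0.6203 0.1302; -0.1951 0.8060]  nu=[2.7306, -1.8321]  x^+=[1.2500, -4.7184]  P^+=[0.1095 0.0214; 0.0214 0.2805]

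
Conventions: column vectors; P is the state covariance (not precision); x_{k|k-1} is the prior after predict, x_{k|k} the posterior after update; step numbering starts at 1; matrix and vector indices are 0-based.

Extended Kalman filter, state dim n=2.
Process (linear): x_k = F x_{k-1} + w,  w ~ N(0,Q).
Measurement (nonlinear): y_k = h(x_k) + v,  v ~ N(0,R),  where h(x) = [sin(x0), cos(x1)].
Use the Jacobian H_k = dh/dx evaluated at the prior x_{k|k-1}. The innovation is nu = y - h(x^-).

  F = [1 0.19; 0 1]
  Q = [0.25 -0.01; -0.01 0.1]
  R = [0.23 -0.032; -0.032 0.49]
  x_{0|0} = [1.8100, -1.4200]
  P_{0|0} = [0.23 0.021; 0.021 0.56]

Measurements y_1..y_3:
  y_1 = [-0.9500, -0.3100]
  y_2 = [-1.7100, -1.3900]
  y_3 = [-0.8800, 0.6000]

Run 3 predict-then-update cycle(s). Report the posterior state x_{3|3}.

x_post = [-1.9792, -2.1534]

step 1: x^-=[1.5402, -1.4200]  P^-=[0.5082 0.1174; 0.1174 0.6600]  H_jac=[0.0306 0.0000; 0.0000 0.9887]  S=[0.2305 -0.0284; -0.0284 1.1351]  K=[0.0803 0.1043; 0.0868 0.5770]  nu=[-1.9495, -0.4602]  x^+=[1.3356, -1.8548]  P^+=[0.4948 0.0491; 0.0491 0.2832]
step 2: x^-=[0.9832, -1.8548]  P^-=[0.7737 0.0929; 0.0929 0.3832]  H_jac=[0.5544 0.0000; 0.0000 0.9599]  S=[0.4678 0.0174; 0.0174 0.8431]  K=[0.9137 0.0869; 0.0939 0.4343]  nu=[-2.5423, -1.1098]  x^+=[-1.4361, -2.5755]  P^+=[0.3741 0.0139; 0.0139 0.2186]
step 3: x^-=[-1.9254, -2.5755]  P^-=[0.6372 0.0454; 0.0454 0.3186]  H_jac=[-0.3472 0.0000; 0.0000 0.5363]  S=[0.3068 -0.0405; -0.0405 0.5816]  K=[-0.7223 -0.0084; -0.0128 0.2929]  nu=[0.0578, 1.4440]  x^+=[-1.9792, -2.1534]  P^+=[0.4776 0.0355; 0.0355 0.2683]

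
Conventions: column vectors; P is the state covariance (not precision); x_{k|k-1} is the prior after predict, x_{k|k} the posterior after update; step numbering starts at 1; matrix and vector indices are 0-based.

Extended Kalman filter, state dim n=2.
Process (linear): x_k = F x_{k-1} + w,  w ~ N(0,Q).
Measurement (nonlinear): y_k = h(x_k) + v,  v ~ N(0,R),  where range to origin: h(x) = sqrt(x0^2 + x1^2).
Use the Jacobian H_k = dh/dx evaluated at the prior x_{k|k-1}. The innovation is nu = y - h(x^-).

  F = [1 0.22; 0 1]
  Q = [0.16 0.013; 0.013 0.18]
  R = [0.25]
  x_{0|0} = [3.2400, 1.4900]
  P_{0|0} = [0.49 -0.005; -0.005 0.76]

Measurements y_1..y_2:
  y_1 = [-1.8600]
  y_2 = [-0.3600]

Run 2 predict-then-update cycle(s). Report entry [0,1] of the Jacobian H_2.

step 1: x^-=[3.5678, 1.4900]  P^-=[0.6846 0.1752; 0.1752 0.9400]  H_jac=[0.9228 0.3854]  S=[1.0971]  K=[0.6373; 0.4775]  nu=[-5.7264]  x^+=[-0.0818, -1.2446]  P^+=[0.2389 -0.1587; -0.1587 0.6898]
step 2: x^-=[-0.3556, -1.2446]  P^-=[0.3625 0.0061; 0.0061 0.8698]  H_jac=[-0.2747 -0.9615]  S=[1.0847]  K=[-0.0972; -0.7726]  nu=[-1.6544]  x^+=[-0.1948, 0.0335]  P^+=[0.3523 -0.0754; -0.0754 0.2224]

H_jac[0,1] = -0.9615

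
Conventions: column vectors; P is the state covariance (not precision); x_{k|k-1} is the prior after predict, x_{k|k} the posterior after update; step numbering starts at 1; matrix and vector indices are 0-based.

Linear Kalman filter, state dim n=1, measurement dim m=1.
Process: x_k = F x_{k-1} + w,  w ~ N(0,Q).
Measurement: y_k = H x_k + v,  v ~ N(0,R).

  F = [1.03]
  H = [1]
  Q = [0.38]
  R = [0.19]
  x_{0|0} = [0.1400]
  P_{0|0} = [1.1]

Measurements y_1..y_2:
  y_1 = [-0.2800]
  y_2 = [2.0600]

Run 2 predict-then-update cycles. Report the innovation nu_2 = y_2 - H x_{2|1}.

step 1: x^-=[0.1442]  P^-=[1.5470]  S=[1.7370]  K=[0.8906]  nu=[-0.4242]  x^+=[-0.2336]  P^+=[0.1692]
step 2: x^-=[-0.2406]  P^-=[0.5595]  S=[0.7495]  K=[0.7465]  nu=[2.3006]  x^+=[1.4768]  P^+=[0.1418]

innov = [2.3006]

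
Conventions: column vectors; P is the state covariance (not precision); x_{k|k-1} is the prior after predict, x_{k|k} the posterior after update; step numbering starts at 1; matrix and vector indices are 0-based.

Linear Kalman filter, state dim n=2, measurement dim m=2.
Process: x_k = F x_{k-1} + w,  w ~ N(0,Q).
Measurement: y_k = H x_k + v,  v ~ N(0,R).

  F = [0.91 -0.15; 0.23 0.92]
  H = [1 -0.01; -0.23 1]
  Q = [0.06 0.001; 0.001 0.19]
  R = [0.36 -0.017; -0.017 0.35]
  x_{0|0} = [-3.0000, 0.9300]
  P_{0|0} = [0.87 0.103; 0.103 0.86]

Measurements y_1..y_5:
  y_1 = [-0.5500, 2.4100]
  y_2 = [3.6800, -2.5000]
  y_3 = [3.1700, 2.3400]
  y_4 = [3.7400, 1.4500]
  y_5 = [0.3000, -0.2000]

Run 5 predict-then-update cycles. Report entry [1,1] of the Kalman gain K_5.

step 1: x^-=[-2.8695, 0.1656]  P^-=[0.7717 0.1471; 0.1471 1.0075]  S=[1.1288 -0.0571; -0.0571 1.3307]  K=[0.6826 0.0065; 0.1588 0.7385]  nu=[2.3212, 1.5844]  x^+=[-1.2748, 1.7042]  P^+=[0.2461 0.0473; 0.0473 0.2667]
step 2: x^-=[-1.4157, 1.2747]  P^-=[0.2569 0.0536; 0.0536 0.4487]  S=[0.6159 -0.0268; -0.0268 0.7876]  K=[0.4166 0.0073; 0.1041 0.5576]  nu=[5.1084, -4.1003]  x^+=[0.6826, -0.4798]  P^+=[0.1501 0.0300; 0.0300 0.2003]
step 3: x^-=[0.6931, -0.2844]  P^-=[0.1807 0.0289; 0.0289 0.3802]  S=[0.5401 -0.0334; -0.0334 0.7264]  K=[0.3338 -0.0021; 0.0784 0.5178]  nu=[2.4741, 2.7839]  x^+=[1.5131, 1.3511]  P^+=[0.1204 0.0213; 0.0213 0.1848]
step 4: x^-=[1.1743, 1.5910]  P^-=[0.1581 0.0178; 0.0178 0.3618]  S=[0.5177 -0.0391; -0.0391 0.7120]  K=[0.3042 -0.0094; 0.0656 0.5060]  nu=[2.5817, 0.1291]  x^+=[1.9585, 1.8257]  P^+=[0.1099 0.0168; 0.0168 0.1799]
step 5: x^-=[1.5084, 2.1301]  P^-=[0.1504 0.0127; 0.0127 0.3552]  S=[0.5102 -0.0424; -0.0424 0.7073]  K=[0.2935 -0.0134; 0.0596 0.5016]  nu=[-1.1871, -1.9832]  x^+=[1.1865, 1.0646]  P^+=[0.1060 0.0147; 0.0147 0.1779]

K[1,1] = 0.5016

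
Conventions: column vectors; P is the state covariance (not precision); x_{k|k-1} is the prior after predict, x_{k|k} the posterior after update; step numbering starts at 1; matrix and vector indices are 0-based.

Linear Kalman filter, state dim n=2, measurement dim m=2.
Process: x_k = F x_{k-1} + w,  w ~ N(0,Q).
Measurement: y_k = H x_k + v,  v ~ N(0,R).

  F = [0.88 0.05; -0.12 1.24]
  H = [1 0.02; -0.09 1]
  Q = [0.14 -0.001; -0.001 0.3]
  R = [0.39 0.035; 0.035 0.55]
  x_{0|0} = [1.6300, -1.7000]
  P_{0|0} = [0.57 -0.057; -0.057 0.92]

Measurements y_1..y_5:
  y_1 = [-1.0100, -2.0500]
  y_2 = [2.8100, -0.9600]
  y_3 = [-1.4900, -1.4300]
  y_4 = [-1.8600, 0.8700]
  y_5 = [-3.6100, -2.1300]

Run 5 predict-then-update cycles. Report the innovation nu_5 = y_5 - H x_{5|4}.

step 1: x^-=[1.3494, -2.3036]  P^-=[0.5787 -0.0660; -0.0660 1.7398]  S=[0.9667 -0.0482; -0.0482 2.3063]  K=[0.5953 -0.0388; 0.0054 0.7570]  nu=[-2.3133, 0.3750]  x^+=[-0.0423, -2.0323]  P^+=[0.2304 0.0202; 0.0202 0.4184]
step 2: x^-=[-0.1388, -2.5149]  P^-=[0.3213 0.0226; 0.0226 0.9406]  S=[0.7125 0.0474; 0.0474 1.4891]  K=[0.4527 -0.0187; 0.0162 0.6298]  nu=[2.9991, 1.5424]  x^+=[1.1902, -1.4951]  P^+=[0.1755 0.0214; 0.0214 0.3489]
step 3: x^-=[0.9726, -1.9967]  P^-=[0.2786 0.0253; 0.0253 0.8326]  S=[0.6700 0.0518; 0.0518 1.3803]  K=[0.4179 -0.0155; 0.0161 0.6009]  nu=[-2.4227, 0.6543]  x^+=[-0.0499, -1.6426]  P^+=[0.1620 0.0207; 0.0207 0.3329]
step 4: x^-=[-0.1260, -2.0309]  P^-=[0.2681 0.0250; 0.0250 0.8081]  S=[0.6594 0.0519; 0.0519 1.3558]  K=[0.4085 -0.0150; 0.0156 0.5938]  nu=[-1.6934, 2.8895]  x^+=[-0.8613, -0.3415]  P^+=[0.1584 0.0203; 0.0203 0.3290]
step 5: x^-=[-0.7750, -0.3201]  P^-=[0.2653 0.0247; 0.0247 0.8020]  S=[0.6566 0.0518; 0.0518 1.3498]  K=[0.4059 -0.0150; 0.0153 0.5920]  nu=[-2.8286, -1.8797]  x^+=[-1.8951, -1.4761]  P^+=[0.1574 0.0201; 0.0201 0.3279]

innov = [-2.8286, -1.8797]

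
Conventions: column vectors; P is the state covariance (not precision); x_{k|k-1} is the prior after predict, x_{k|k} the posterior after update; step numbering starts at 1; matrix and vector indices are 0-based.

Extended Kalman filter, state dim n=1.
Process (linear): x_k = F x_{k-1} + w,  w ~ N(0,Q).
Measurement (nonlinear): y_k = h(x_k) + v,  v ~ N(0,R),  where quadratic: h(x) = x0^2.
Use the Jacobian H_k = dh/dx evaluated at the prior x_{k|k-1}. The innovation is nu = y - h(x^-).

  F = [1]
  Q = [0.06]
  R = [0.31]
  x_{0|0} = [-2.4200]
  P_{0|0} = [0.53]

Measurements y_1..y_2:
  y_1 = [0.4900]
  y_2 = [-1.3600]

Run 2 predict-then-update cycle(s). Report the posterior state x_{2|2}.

step 1: x^-=[-2.4200]  P^-=[0.5900]  H_jac=[-4.8400]  S=[14.1311]  K=[-0.2021]  nu=[-5.3664]  x^+=[-1.3356]  P^+=[0.0129]
step 2: x^-=[-1.3356]  P^-=[0.0729]  H_jac=[-2.6711]  S=[0.8304]  K=[-0.2346]  nu=[-3.1437]  x^+=[-0.5980]  P^+=[0.0272]

x_post = [-0.5980]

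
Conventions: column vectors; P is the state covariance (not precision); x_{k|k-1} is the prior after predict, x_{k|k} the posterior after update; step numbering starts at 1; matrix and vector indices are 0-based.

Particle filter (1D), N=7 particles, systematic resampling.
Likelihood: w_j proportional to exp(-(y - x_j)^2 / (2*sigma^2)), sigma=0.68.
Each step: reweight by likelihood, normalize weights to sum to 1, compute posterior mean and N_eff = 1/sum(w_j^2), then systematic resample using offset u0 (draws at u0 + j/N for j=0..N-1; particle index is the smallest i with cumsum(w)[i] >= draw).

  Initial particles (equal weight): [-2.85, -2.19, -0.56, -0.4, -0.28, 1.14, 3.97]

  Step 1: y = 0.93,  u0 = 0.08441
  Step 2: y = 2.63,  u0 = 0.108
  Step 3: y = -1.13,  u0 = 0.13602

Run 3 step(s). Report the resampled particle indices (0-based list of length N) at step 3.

resampled_idx = [0, 1, 2, 3, 4, 5, 6]

step 1: w=[0.0000, 0.0000, 0.0649, 0.1057, 0.1470, 0.6824, 0.0000]  mean=0.6583  Neff=1.9894  idx=[3, 4, 5, 5, 5, 5, 5]
step 2: w=[0.0001, 0.0002, 0.1999, 0.1999, 0.1999, 0.1999, 0.1999]  mean=1.1395  Neff=5.0034  idx=[2, 3, 3, 4, 5, 6, 6]
step 3: w=[0.1429, 0.1429, 0.1429, 0.1429, 0.1429, 0.1429, 0.1429]  mean=1.1400  Neff=7.0000  idx=[0, 1, 2, 3, 4, 5, 6]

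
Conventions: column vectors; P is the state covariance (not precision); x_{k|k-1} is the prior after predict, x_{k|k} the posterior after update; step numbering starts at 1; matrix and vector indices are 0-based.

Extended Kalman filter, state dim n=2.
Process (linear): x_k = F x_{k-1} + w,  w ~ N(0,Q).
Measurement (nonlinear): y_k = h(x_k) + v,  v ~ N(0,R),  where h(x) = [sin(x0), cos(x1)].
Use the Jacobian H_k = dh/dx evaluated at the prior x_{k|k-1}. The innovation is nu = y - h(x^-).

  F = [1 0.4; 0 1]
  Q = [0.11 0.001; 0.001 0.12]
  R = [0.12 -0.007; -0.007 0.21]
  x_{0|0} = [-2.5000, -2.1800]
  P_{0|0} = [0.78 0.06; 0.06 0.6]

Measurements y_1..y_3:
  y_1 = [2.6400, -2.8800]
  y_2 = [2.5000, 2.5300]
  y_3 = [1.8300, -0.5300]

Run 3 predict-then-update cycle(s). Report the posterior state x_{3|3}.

x_post = [-6.4576, -4.9388]

step 1: x^-=[-3.3720, -2.1800]  P^-=[1.0340 0.3010; 0.3010 0.7200]  H_jac=[-0.9736 0.0000; 0.0000 0.8201]  S=[1.1001 -0.2473; -0.2473 0.6943]  K=[-0.9079 0.0321; -0.0817 0.8214]  nu=[2.4116, -2.3078]  x^+=[-5.6356, -4.2727]  P^+=[0.1121 0.0160; 0.0160 0.2110]
step 2: x^-=[-7.3447, -4.2727]  P^-=[0.2687 0.1014; 0.1014 0.3310]  H_jac=[0.4876 0.0000; 0.0000 -0.9049]  S=[0.1839 -0.0517; -0.0517 0.4811]  K=[0.6793 -0.1177; 0.0966 -0.6123]  nu=[3.3731, 2.9557]  x^+=[-5.4010, -5.7567]  P^+=[0.1689 0.0326; 0.0326 0.1428]
step 3: x^-=[-7.7036, -5.7567]  P^-=[0.3278 0.0907; 0.0907 0.2628]  H_jac=[0.1498 0.0000; 0.0000 -0.5025]  S=[0.1274 -0.0138; -0.0138 0.2764]  K=[0.3696 -0.1464; 0.0551 -0.4752]  nu=[2.8187, -1.3946]  x^+=[-6.4576, -4.9388]  P^+=[0.3030 0.0663; 0.0663 0.1993]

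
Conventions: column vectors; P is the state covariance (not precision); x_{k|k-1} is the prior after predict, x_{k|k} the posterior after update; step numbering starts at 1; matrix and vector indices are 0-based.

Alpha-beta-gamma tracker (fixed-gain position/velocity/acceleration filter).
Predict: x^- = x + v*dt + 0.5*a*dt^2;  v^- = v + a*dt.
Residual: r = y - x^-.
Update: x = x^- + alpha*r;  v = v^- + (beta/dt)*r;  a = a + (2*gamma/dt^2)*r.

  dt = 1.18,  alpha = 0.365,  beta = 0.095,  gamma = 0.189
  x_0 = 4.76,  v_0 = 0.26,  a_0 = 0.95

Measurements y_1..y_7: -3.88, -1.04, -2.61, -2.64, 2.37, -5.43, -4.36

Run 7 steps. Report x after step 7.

step 1: x_pred=5.7282  r=-9.6082  x^+=2.2212  v^+=0.6075  a^+=-1.6584
step 2: x_pred=1.7834  r=-2.8234  x^+=0.7529  v^+=-1.5767  a^+=-2.4249
step 3: x_pred=-2.7958  r=0.1858  x^+=-2.7280  v^+=-4.4231  a^+=-2.3744
step 4: x_pred=-9.6003  r=6.9603  x^+=-7.0598  v^+=-6.6645  a^+=-0.4849
step 5: x_pred=-15.2615  r=17.6315  x^+=-8.8260  v^+=-5.8172  a^+=4.3016
step 6: x_pred=-12.6955  r=7.2655  x^+=-10.0436  v^+=-0.1563  a^+=6.2740
step 7: x_pred=-5.8601  r=1.5001  x^+=-5.3126  v^+=7.3678  a^+=6.6813

x_post = -5.3126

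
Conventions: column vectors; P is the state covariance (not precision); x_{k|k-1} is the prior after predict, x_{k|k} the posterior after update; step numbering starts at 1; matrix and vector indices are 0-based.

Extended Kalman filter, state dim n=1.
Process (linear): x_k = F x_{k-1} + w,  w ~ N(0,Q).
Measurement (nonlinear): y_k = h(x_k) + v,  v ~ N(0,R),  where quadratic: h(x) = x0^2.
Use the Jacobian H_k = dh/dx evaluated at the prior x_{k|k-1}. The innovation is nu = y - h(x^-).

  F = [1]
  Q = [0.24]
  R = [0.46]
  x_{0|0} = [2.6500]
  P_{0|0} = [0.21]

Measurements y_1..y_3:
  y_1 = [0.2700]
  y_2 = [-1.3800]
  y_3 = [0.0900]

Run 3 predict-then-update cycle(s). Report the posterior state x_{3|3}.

x_post = [0.4033]

step 1: x^-=[2.6500]  P^-=[0.4500]  H_jac=[5.3000]  S=[13.1005]  K=[0.1821]  nu=[-6.7525]  x^+=[1.4207]  P^+=[0.0158]
step 2: x^-=[1.4207]  P^-=[0.2558]  H_jac=[2.8414]  S=[2.5252]  K=[0.2878]  nu=[-3.3983]  x^+=[0.4425]  P^+=[0.0466]
step 3: x^-=[0.4425]  P^-=[0.2866]  H_jac=[0.8851]  S=[0.6845]  K=[0.3706]  nu=[-0.1058]  x^+=[0.4033]  P^+=[0.1926]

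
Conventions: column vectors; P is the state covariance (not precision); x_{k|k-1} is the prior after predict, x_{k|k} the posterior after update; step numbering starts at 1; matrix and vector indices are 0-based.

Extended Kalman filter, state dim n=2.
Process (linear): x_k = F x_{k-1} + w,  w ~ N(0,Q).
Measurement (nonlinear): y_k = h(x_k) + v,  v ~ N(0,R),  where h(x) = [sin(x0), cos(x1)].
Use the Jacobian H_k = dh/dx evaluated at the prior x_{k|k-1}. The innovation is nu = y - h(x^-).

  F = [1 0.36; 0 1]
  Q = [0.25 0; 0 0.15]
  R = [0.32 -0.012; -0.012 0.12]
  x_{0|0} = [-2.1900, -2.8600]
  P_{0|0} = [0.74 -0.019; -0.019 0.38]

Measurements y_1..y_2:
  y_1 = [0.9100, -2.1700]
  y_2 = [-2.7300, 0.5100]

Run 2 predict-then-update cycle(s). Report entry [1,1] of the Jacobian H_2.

step 1: x^-=[-3.2196, -2.8600]  P^-=[1.0256 0.1178; 0.1178 0.5300]  H_jac=[-0.9970 0.0000; 0.0000 0.2779]  S=[1.3393 -0.0446; -0.0446 0.1609]  K=[-0.7637 -0.0084; -0.0577 0.8992]  nu=[0.8321, -1.2094]  x^+=[-3.8449, -3.9955]  P^+=[0.2450 0.0293; 0.0293 0.3908]
step 2: x^-=[-5.2832, -3.9955]  P^-=[0.5668 0.1700; 0.1700 0.5408]  H_jac=[0.5404 0.0000; 0.0000 -0.7538]  S=[0.4855 -0.0813; -0.0813 0.4273]  K=[0.5997 -0.1859; 0.0305 -0.9482]  nu=[-3.5714, 1.1671]  x^+=[-7.6421, -5.2112]  P^+=[0.3593 0.0391; 0.0391 0.1514]

H_jac[1,1] = -0.7538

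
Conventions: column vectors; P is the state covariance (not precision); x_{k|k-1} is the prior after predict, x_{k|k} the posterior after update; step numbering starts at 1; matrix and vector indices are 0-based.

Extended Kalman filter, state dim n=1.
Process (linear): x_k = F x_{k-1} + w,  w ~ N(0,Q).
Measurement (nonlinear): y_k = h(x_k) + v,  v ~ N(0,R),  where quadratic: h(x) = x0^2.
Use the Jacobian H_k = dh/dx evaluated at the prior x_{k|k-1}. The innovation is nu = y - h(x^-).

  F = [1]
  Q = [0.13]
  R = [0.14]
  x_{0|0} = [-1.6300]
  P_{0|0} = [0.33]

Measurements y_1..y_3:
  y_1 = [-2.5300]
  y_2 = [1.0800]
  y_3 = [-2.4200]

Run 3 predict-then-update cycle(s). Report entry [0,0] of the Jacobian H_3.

step 1: x^-=[-1.6300]  P^-=[0.4600]  H_jac=[-3.2600]  S=[5.0287]  K=[-0.2982]  nu=[-5.1869]  x^+=[-0.0832]  P^+=[0.0128]
step 2: x^-=[-0.0832]  P^-=[0.1428]  H_jac=[-0.1664]  S=[0.1440]  K=[-0.1651]  nu=[1.0731]  x^+=[-0.2604]  P^+=[0.1389]
step 3: x^-=[-0.2604]  P^-=[0.2689]  H_jac=[-0.5208]  S=[0.2129]  K=[-0.6577]  nu=[-2.4878]  x^+=[1.3757]  P^+=[0.1768]

H_jac[0,0] = -0.5208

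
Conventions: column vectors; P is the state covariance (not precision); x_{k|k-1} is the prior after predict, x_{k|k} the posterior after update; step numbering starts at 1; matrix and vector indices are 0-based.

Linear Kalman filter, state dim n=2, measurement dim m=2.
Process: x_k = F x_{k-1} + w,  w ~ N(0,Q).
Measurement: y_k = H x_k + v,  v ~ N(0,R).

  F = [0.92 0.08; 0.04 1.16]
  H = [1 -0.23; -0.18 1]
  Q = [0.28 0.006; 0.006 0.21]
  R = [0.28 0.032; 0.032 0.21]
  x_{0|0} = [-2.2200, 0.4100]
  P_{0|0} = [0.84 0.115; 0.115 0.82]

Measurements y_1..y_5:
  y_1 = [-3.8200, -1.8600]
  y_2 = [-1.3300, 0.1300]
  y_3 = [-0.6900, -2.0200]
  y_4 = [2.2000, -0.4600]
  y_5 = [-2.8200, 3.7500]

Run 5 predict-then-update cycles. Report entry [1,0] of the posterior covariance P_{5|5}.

P_post[1,0] = 0.0691

step 1: x^-=[-2.0096, 0.3868]  P^-=[1.0132 0.2361; 0.2361 1.3254]  S=[1.2547 -0.2093; -0.2093 1.4832]  K=[0.7889 0.1476; 0.0917 0.8779]  nu=[-1.7214, -2.6085]  x^+=[-3.7525, -2.0610]  P^+=[0.2488 0.1010; 0.1010 0.2055]
step 2: x^-=[-3.6172, -2.5409]  P^-=[0.5068 0.1424; 0.1424 0.4963]  S=[0.7476 -0.0251; -0.0251 0.6714]  K=[0.6375 0.1000; 0.0614 0.7032]  nu=[1.7028, 2.0198]  x^+=[-2.3297, -1.0160]  P^+=[0.1995 0.0773; 0.0773 0.1636]
step 3: x^-=[-2.2246, -1.2717]  P^-=[0.4613 0.1113; 0.1113 0.4376]  S=[0.7132 -0.0358; -0.0358 0.6225]  K=[0.6149 0.0807; 0.0487 0.6736]  nu=[1.2421, -1.1487]  x^+=[-1.5536, -1.9850]  P^+=[0.1911 0.0710; 0.0710 0.1558]
step 4: x^-=[-1.5881, -2.3647]  P^-=[0.4532 0.1035; 0.1035 0.4265]  S=[0.7081 -0.0399; -0.0399 0.6140]  K=[0.6106 0.0754; 0.0452 0.6673]  nu=[3.2442, 1.6189]  x^+=[0.5149, -1.1377]  P^+=[0.1894 0.0695; 0.0695 0.1541]
step 5: x^-=[0.3827, -1.2991]  P^-=[0.4515 0.1016; 0.1016 0.4241]  S=[0.7072 -0.0410; -0.0410 0.6121]  K=[0.6097 0.0741; 0.0444 0.6659]  nu=[-3.5015, 5.1180]  x^+=[-1.3730, 1.9536]  P^+=[0.1890 0.0691; 0.0691 0.1537]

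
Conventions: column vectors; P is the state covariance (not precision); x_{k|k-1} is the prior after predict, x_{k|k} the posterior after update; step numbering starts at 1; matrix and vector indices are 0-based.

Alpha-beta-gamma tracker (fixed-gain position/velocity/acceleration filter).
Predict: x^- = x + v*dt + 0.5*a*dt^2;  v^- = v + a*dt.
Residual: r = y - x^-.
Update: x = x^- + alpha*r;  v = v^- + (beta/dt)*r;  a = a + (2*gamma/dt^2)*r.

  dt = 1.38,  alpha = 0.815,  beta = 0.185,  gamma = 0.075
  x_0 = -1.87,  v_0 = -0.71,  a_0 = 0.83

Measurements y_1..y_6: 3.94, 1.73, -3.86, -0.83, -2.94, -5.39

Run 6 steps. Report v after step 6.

step 1: x_pred=-2.0595  r=5.9995  x^+=2.8301  v^+=1.2397  a^+=1.3025
step 2: x_pred=5.7811  r=-4.0511  x^+=2.4795  v^+=2.4941  a^+=0.9835
step 3: x_pred=6.8578  r=-10.7178  x^+=-1.8772  v^+=2.4145  a^+=0.1393
step 4: x_pred=1.5874  r=-2.4174  x^+=-0.3828  v^+=2.2826  a^+=-0.0511
step 5: x_pred=2.7185  r=-5.6585  x^+=-1.8932  v^+=1.4535  a^+=-0.4968
step 6: x_pred=-0.3604  r=-5.0296  x^+=-4.4595  v^+=0.0936  a^+=-0.8930

v_post = 0.0936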